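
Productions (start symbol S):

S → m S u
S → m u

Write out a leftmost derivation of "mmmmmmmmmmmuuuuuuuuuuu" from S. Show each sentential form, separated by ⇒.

S ⇒ mSu ⇒ mmSuu ⇒ mmmSuuu ⇒ mmmmSuuuu ⇒ mmmmmSuuuuu ⇒ mmmmmmSuuuuuu ⇒ mmmmmmmSuuuuuuu ⇒ mmmmmmmmSuuuuuuuu ⇒ mmmmmmmmmSuuuuuuuuu ⇒ mmmmmmmmmmSuuuuuuuuuu ⇒ mmmmmmmmmmmuuuuuuuuuuu

S ⇒ mSu   [S → m S u]
mSu ⇒ mmSuu   [S → m S u]
mmSuu ⇒ mmmSuuu   [S → m S u]
mmmSuuu ⇒ mmmmSuuuu   [S → m S u]
mmmmSuuuu ⇒ mmmmmSuuuuu   [S → m S u]
mmmmmSuuuuu ⇒ mmmmmmSuuuuuu   [S → m S u]
mmmmmmSuuuuuu ⇒ mmmmmmmSuuuuuuu   [S → m S u]
mmmmmmmSuuuuuuu ⇒ mmmmmmmmSuuuuuuuu   [S → m S u]
mmmmmmmmSuuuuuuuu ⇒ mmmmmmmmmSuuuuuuuuu   [S → m S u]
mmmmmmmmmSuuuuuuuuu ⇒ mmmmmmmmmmSuuuuuuuuuu   [S → m S u]
mmmmmmmmmmSuuuuuuuuuu ⇒ mmmmmmmmmmmuuuuuuuuuuu   [S → m u]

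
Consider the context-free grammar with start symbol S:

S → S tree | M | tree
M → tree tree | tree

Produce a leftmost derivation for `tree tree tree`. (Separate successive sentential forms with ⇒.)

S ⇒ S tree ⇒ M tree ⇒ tree tree tree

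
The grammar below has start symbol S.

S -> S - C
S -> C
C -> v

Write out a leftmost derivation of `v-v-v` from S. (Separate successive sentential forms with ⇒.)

S ⇒ S-C   [S -> S - C]
S-C ⇒ S-C-C   [S -> S - C]
S-C-C ⇒ C-C-C   [S -> C]
C-C-C ⇒ v-C-C   [C -> v]
v-C-C ⇒ v-v-C   [C -> v]
v-v-C ⇒ v-v-v   [C -> v]

S ⇒ S-C ⇒ S-C-C ⇒ C-C-C ⇒ v-C-C ⇒ v-v-C ⇒ v-v-v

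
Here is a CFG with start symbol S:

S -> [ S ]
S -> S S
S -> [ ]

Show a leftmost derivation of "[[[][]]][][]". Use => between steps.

S=>SS=>SSS=>[S]SS=>[[S]]SS=>[[SS]]SS=>[[[]S]]SS=>[[[][]]]SS=>[[[][]]][]S=>[[[][]]][][]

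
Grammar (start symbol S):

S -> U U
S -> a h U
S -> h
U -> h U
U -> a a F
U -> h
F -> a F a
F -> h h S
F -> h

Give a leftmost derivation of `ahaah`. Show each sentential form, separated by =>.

S => ahU => ahaaF => ahaah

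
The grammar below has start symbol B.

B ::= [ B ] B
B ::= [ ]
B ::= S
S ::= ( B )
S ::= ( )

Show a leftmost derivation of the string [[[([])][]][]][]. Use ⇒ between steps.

B⇒[B]B⇒[[B]B]B⇒[[[B]B]B]B⇒[[[S]B]B]B⇒[[[(B)]B]B]B⇒[[[([])]B]B]B⇒[[[([])][]]B]B⇒[[[([])][]][]]B⇒[[[([])][]][]][]

B ⇒ [B]B   [B ::= [ B ] B]
[B]B ⇒ [[B]B]B   [B ::= [ B ] B]
[[B]B]B ⇒ [[[B]B]B]B   [B ::= [ B ] B]
[[[B]B]B]B ⇒ [[[S]B]B]B   [B ::= S]
[[[S]B]B]B ⇒ [[[(B)]B]B]B   [S ::= ( B )]
[[[(B)]B]B]B ⇒ [[[([])]B]B]B   [B ::= [ ]]
[[[([])]B]B]B ⇒ [[[([])][]]B]B   [B ::= [ ]]
[[[([])][]]B]B ⇒ [[[([])][]][]]B   [B ::= [ ]]
[[[([])][]][]]B ⇒ [[[([])][]][]][]   [B ::= [ ]]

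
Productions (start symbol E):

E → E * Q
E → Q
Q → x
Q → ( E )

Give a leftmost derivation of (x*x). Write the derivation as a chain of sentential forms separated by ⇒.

E ⇒ Q   [E → Q]
Q ⇒ (E)   [Q → ( E )]
(E) ⇒ (E*Q)   [E → E * Q]
(E*Q) ⇒ (Q*Q)   [E → Q]
(Q*Q) ⇒ (x*Q)   [Q → x]
(x*Q) ⇒ (x*x)   [Q → x]

E⇒Q⇒(E)⇒(E*Q)⇒(Q*Q)⇒(x*Q)⇒(x*x)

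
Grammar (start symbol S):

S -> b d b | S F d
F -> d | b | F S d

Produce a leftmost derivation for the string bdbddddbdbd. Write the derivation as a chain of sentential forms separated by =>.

S=>SFd=>SFdFd=>SFdFdFd=>SFdFdFdFd=>bdbFdFdFdFd=>bdbddFdFdFd=>bdbddddFdFd=>bdbddddbdFd=>bdbddddbdbd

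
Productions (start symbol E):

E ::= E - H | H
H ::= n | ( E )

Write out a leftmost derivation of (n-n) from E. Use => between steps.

E => H => (E) => (E-H) => (H-H) => (n-H) => (n-n)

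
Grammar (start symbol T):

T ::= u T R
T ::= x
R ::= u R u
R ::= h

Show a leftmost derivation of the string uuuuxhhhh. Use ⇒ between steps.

T ⇒ uTR ⇒ uuTRR ⇒ uuuTRRR ⇒ uuuuTRRRR ⇒ uuuuxRRRR ⇒ uuuuxhRRR ⇒ uuuuxhhRR ⇒ uuuuxhhhR ⇒ uuuuxhhhh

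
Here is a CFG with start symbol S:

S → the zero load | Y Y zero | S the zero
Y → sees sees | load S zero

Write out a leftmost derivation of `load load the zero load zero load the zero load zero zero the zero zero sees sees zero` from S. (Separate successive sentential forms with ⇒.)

S ⇒ Y Y zero ⇒ load S zero Y zero ⇒ load S the zero zero Y zero ⇒ load Y Y zero the zero zero Y zero ⇒ load load S zero Y zero the zero zero Y zero ⇒ load load the zero load zero Y zero the zero zero Y zero ⇒ load load the zero load zero load S zero zero the zero zero Y zero ⇒ load load the zero load zero load the zero load zero zero the zero zero Y zero ⇒ load load the zero load zero load the zero load zero zero the zero zero sees sees zero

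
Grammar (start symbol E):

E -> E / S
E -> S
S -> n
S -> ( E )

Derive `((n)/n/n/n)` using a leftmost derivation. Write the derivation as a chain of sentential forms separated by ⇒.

E ⇒ S   [E -> S]
S ⇒ (E)   [S -> ( E )]
(E) ⇒ (E/S)   [E -> E / S]
(E/S) ⇒ (E/S/S)   [E -> E / S]
(E/S/S) ⇒ (E/S/S/S)   [E -> E / S]
(E/S/S/S) ⇒ (S/S/S/S)   [E -> S]
(S/S/S/S) ⇒ ((E)/S/S/S)   [S -> ( E )]
((E)/S/S/S) ⇒ ((S)/S/S/S)   [E -> S]
((S)/S/S/S) ⇒ ((n)/S/S/S)   [S -> n]
((n)/S/S/S) ⇒ ((n)/n/S/S)   [S -> n]
((n)/n/S/S) ⇒ ((n)/n/n/S)   [S -> n]
((n)/n/n/S) ⇒ ((n)/n/n/n)   [S -> n]

E ⇒ S ⇒ (E) ⇒ (E/S) ⇒ (E/S/S) ⇒ (E/S/S/S) ⇒ (S/S/S/S) ⇒ ((E)/S/S/S) ⇒ ((S)/S/S/S) ⇒ ((n)/S/S/S) ⇒ ((n)/n/S/S) ⇒ ((n)/n/n/S) ⇒ ((n)/n/n/n)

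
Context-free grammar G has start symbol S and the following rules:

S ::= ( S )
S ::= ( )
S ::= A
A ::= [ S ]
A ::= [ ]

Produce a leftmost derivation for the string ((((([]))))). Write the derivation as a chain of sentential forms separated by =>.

S => (S)   [S ::= ( S )]
(S) => ((S))   [S ::= ( S )]
((S)) => (((S)))   [S ::= ( S )]
(((S))) => ((((S))))   [S ::= ( S )]
((((S)))) => (((((S)))))   [S ::= ( S )]
(((((S))))) => (((((A)))))   [S ::= A]
(((((A))))) => ((((([])))))   [A ::= [ ]]

S=>(S)=>((S))=>(((S)))=>((((S))))=>(((((S)))))=>(((((A)))))=>((((([])))))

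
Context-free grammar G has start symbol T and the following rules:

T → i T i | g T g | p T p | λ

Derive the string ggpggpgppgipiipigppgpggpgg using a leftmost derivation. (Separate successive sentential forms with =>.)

T => gTg => ggTgg => ggpTpgg => ggpgTgpgg => ggpggTggpgg => ggpggpTpggpgg => ggpggpgTgpggpgg => ggpggpgpTpgpggpgg => ggpggpgppTppgpggpgg => ggpggpgppgTgppgpggpgg => ggpggpgppgiTigppgpggpgg => ggpggpgppgipTpigppgpggpgg => ggpggpgppgipiTipigppgpggpgg => ggpggpgppgipiipigppgpggpgg

T => gTg   [T → g T g]
gTg => ggTgg   [T → g T g]
ggTgg => ggpTpgg   [T → p T p]
ggpTpgg => ggpgTgpgg   [T → g T g]
ggpgTgpgg => ggpggTggpgg   [T → g T g]
ggpggTggpgg => ggpggpTpggpgg   [T → p T p]
ggpggpTpggpgg => ggpggpgTgpggpgg   [T → g T g]
ggpggpgTgpggpgg => ggpggpgpTpgpggpgg   [T → p T p]
ggpggpgpTpgpggpgg => ggpggpgppTppgpggpgg   [T → p T p]
ggpggpgppTppgpggpgg => ggpggpgppgTgppgpggpgg   [T → g T g]
ggpggpgppgTgppgpggpgg => ggpggpgppgiTigppgpggpgg   [T → i T i]
ggpggpgppgiTigppgpggpgg => ggpggpgppgipTpigppgpggpgg   [T → p T p]
ggpggpgppgipTpigppgpggpgg => ggpggpgppgipiTipigppgpggpgg   [T → i T i]
ggpggpgppgipiTipigppgpggpgg => ggpggpgppgipiipigppgpggpgg   [T → λ]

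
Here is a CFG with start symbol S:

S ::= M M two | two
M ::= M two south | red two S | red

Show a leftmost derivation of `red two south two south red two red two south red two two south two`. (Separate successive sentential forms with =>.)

S => M M two => M two south M two => M two south two south M two => red two south two south M two => red two south two south M two south two => red two south two south red two S two south two => red two south two south red two M M two two south two => red two south two south red two M two south M two two south two => red two south two south red two red two south M two two south two => red two south two south red two red two south red two two south two

S => M M two   [S ::= M M two]
M M two => M two south M two   [M ::= M two south]
M two south M two => M two south two south M two   [M ::= M two south]
M two south two south M two => red two south two south M two   [M ::= red]
red two south two south M two => red two south two south M two south two   [M ::= M two south]
red two south two south M two south two => red two south two south red two S two south two   [M ::= red two S]
red two south two south red two S two south two => red two south two south red two M M two two south two   [S ::= M M two]
red two south two south red two M M two two south two => red two south two south red two M two south M two two south two   [M ::= M two south]
red two south two south red two M two south M two two south two => red two south two south red two red two south M two two south two   [M ::= red]
red two south two south red two red two south M two two south two => red two south two south red two red two south red two two south two   [M ::= red]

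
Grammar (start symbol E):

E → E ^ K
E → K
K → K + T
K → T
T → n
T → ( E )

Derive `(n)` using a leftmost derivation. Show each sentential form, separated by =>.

E => K => T => (E) => (K) => (T) => (n)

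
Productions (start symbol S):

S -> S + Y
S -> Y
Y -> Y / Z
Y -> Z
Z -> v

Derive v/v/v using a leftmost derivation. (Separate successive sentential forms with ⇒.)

S ⇒ Y ⇒ Y/Z ⇒ Y/Z/Z ⇒ Z/Z/Z ⇒ v/Z/Z ⇒ v/v/Z ⇒ v/v/v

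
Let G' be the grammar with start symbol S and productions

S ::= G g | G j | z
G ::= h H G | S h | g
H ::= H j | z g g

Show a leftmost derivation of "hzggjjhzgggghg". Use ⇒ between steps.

S⇒Gg⇒Shg⇒Gghg⇒hHGghg⇒hHjGghg⇒hHjjGghg⇒hzggjjGghg⇒hzggjjhHGghg⇒hzggjjhzggGghg⇒hzggjjhzgggghg

S ⇒ Gg   [S ::= G g]
Gg ⇒ Shg   [G ::= S h]
Shg ⇒ Gghg   [S ::= G g]
Gghg ⇒ hHGghg   [G ::= h H G]
hHGghg ⇒ hHjGghg   [H ::= H j]
hHjGghg ⇒ hHjjGghg   [H ::= H j]
hHjjGghg ⇒ hzggjjGghg   [H ::= z g g]
hzggjjGghg ⇒ hzggjjhHGghg   [G ::= h H G]
hzggjjhHGghg ⇒ hzggjjhzggGghg   [H ::= z g g]
hzggjjhzggGghg ⇒ hzggjjhzgggghg   [G ::= g]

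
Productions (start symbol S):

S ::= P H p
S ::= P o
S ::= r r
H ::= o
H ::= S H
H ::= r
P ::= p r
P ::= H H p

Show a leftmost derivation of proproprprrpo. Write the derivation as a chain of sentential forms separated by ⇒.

S ⇒ Po   [S ::= P o]
Po ⇒ HHpo   [P ::= H H p]
HHpo ⇒ SHHpo   [H ::= S H]
SHHpo ⇒ PHpHHpo   [S ::= P H p]
PHpHHpo ⇒ HHpHpHHpo   [P ::= H H p]
HHpHpHHpo ⇒ SHHpHpHHpo   [H ::= S H]
SHHpHpHHpo ⇒ PHpHHpHpHHpo   [S ::= P H p]
PHpHHpHpHHpo ⇒ prHpHHpHpHHpo   [P ::= p r]
prHpHHpHpHHpo ⇒ propHHpHpHHpo   [H ::= o]
propHHpHpHHpo ⇒ proprHpHpHHpo   [H ::= r]
proprHpHpHHpo ⇒ propropHpHHpo   [H ::= o]
propropHpHHpo ⇒ proproprpHHpo   [H ::= r]
proproprpHHpo ⇒ proproprprHpo   [H ::= r]
proproprprHpo ⇒ proproprprrpo   [H ::= r]

S ⇒ Po ⇒ HHpo ⇒ SHHpo ⇒ PHpHHpo ⇒ HHpHpHHpo ⇒ SHHpHpHHpo ⇒ PHpHHpHpHHpo ⇒ prHpHHpHpHHpo ⇒ propHHpHpHHpo ⇒ proprHpHpHHpo ⇒ propropHpHHpo ⇒ proproprpHHpo ⇒ proproprprHpo ⇒ proproprprrpo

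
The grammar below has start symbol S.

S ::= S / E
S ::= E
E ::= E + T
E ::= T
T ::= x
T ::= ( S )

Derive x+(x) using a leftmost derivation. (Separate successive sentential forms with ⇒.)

S⇒E⇒E+T⇒T+T⇒x+T⇒x+(S)⇒x+(E)⇒x+(T)⇒x+(x)

S ⇒ E   [S ::= E]
E ⇒ E+T   [E ::= E + T]
E+T ⇒ T+T   [E ::= T]
T+T ⇒ x+T   [T ::= x]
x+T ⇒ x+(S)   [T ::= ( S )]
x+(S) ⇒ x+(E)   [S ::= E]
x+(E) ⇒ x+(T)   [E ::= T]
x+(T) ⇒ x+(x)   [T ::= x]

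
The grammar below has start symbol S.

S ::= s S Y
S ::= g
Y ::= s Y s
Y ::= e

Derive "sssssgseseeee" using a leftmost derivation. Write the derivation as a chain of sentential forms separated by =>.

S=>sSY=>ssSYY=>sssSYYY=>ssssSYYYY=>sssssSYYYYY=>sssssgYYYYY=>sssssgsYsYYYY=>sssssgsesYYYY=>sssssgseseYYY=>sssssgseseeYY=>sssssgseseeeY=>sssssgseseeee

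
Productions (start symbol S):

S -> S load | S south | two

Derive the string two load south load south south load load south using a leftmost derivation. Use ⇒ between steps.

S ⇒ S south ⇒ S load south ⇒ S load load south ⇒ S south load load south ⇒ S south south load load south ⇒ S load south south load load south ⇒ S south load south south load load south ⇒ S load south load south south load load south ⇒ two load south load south south load load south

S ⇒ S south   [S -> S south]
S south ⇒ S load south   [S -> S load]
S load south ⇒ S load load south   [S -> S load]
S load load south ⇒ S south load load south   [S -> S south]
S south load load south ⇒ S south south load load south   [S -> S south]
S south south load load south ⇒ S load south south load load south   [S -> S load]
S load south south load load south ⇒ S south load south south load load south   [S -> S south]
S south load south south load load south ⇒ S load south load south south load load south   [S -> S load]
S load south load south south load load south ⇒ two load south load south south load load south   [S -> two]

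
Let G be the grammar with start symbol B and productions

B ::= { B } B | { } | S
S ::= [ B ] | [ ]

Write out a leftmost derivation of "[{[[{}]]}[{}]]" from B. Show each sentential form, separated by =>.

B => S => [B] => [{B}B] => [{S}B] => [{[B]}B] => [{[S]}B] => [{[[B]]}B] => [{[[{}]]}B] => [{[[{}]]}S] => [{[[{}]]}[B]] => [{[[{}]]}[{}]]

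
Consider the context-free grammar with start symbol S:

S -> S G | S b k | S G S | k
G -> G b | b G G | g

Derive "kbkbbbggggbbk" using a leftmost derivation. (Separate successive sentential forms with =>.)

S => Sbk => SGbk => SbkGbk => kbkGbk => kbkGbbk => kbkbGGbbk => kbkbbGGGbbk => kbkbbbGGGGbbk => kbkbbbgGGGbbk => kbkbbbggGGbbk => kbkbbbgggGbbk => kbkbbbggggbbk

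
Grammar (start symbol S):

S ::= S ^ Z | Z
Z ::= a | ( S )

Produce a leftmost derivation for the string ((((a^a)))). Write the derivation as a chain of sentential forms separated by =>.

S => Z => (S) => (Z) => ((S)) => ((Z)) => (((S))) => (((Z))) => ((((S)))) => ((((S^Z)))) => ((((Z^Z)))) => ((((a^Z)))) => ((((a^a))))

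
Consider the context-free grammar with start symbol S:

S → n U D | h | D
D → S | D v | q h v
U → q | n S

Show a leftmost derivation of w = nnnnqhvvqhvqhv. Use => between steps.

S=>nUD=>nnSD=>nnnUDD=>nnnnSDD=>nnnnDDD=>nnnnDvDD=>nnnnqhvvDD=>nnnnqhvvqhvD=>nnnnqhvvqhvqhv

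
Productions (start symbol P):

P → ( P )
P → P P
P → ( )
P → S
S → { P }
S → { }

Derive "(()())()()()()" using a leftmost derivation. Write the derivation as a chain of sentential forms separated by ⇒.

P⇒PP⇒PPP⇒PPPP⇒PPPPP⇒(P)PPPP⇒(PP)PPPP⇒(()P)PPPP⇒(()())PPPP⇒(()())()PPP⇒(()())()()PP⇒(()())()()()P⇒(()())()()()()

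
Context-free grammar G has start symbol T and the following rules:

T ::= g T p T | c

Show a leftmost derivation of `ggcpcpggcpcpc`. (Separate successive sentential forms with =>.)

T => gTpT   [T ::= g T p T]
gTpT => ggTpTpT   [T ::= g T p T]
ggTpTpT => ggcpTpT   [T ::= c]
ggcpTpT => ggcpcpT   [T ::= c]
ggcpcpT => ggcpcpgTpT   [T ::= g T p T]
ggcpcpgTpT => ggcpcpggTpTpT   [T ::= g T p T]
ggcpcpggTpTpT => ggcpcpggcpTpT   [T ::= c]
ggcpcpggcpTpT => ggcpcpggcpcpT   [T ::= c]
ggcpcpggcpcpT => ggcpcpggcpcpc   [T ::= c]

T => gTpT => ggTpTpT => ggcpTpT => ggcpcpT => ggcpcpgTpT => ggcpcpggTpTpT => ggcpcpggcpTpT => ggcpcpggcpcpT => ggcpcpggcpcpc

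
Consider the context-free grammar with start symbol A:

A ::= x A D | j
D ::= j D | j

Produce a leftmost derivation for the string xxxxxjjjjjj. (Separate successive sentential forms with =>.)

A => xAD   [A ::= x A D]
xAD => xxADD   [A ::= x A D]
xxADD => xxxADDD   [A ::= x A D]
xxxADDD => xxxxADDDD   [A ::= x A D]
xxxxADDDD => xxxxxADDDDD   [A ::= x A D]
xxxxxADDDDD => xxxxxjDDDDD   [A ::= j]
xxxxxjDDDDD => xxxxxjjDDDD   [D ::= j]
xxxxxjjDDDD => xxxxxjjjDDD   [D ::= j]
xxxxxjjjDDD => xxxxxjjjjDD   [D ::= j]
xxxxxjjjjDD => xxxxxjjjjjD   [D ::= j]
xxxxxjjjjjD => xxxxxjjjjjj   [D ::= j]

A=>xAD=>xxADD=>xxxADDD=>xxxxADDDD=>xxxxxADDDDD=>xxxxxjDDDDD=>xxxxxjjDDDD=>xxxxxjjjDDD=>xxxxxjjjjDD=>xxxxxjjjjjD=>xxxxxjjjjjj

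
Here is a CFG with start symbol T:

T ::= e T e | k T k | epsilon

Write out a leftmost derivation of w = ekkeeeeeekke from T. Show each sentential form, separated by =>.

T => eTe   [T ::= e T e]
eTe => ekTke   [T ::= k T k]
ekTke => ekkTkke   [T ::= k T k]
ekkTkke => ekkeTekke   [T ::= e T e]
ekkeTekke => ekkeeTeekke   [T ::= e T e]
ekkeeTeekke => ekkeeeTeeekke   [T ::= e T e]
ekkeeeTeeekke => ekkeeeeeekke   [T ::= epsilon]

T => eTe => ekTke => ekkTkke => ekkeTekke => ekkeeTeekke => ekkeeeTeeekke => ekkeeeeeekke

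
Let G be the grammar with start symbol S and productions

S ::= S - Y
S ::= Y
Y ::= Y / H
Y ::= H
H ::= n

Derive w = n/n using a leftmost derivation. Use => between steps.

S => Y => Y/H => H/H => n/H => n/n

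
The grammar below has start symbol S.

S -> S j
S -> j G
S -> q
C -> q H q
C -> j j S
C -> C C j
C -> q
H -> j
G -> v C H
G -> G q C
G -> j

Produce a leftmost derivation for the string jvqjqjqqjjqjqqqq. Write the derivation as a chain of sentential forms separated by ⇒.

S ⇒ jG   [S -> j G]
jG ⇒ jGqC   [G -> G q C]
jGqC ⇒ jGqCqC   [G -> G q C]
jGqCqC ⇒ jGqCqCqC   [G -> G q C]
jGqCqCqC ⇒ jvCHqCqCqC   [G -> v C H]
jvCHqCqCqC ⇒ jvqHqHqCqCqC   [C -> q H q]
jvqHqHqCqCqC ⇒ jvqjqHqCqCqC   [H -> j]
jvqjqHqCqCqC ⇒ jvqjqjqCqCqC   [H -> j]
jvqjqjqCqCqC ⇒ jvqjqjqCCjqCqC   [C -> C C j]
jvqjqjqCCjqCqC ⇒ jvqjqjqqCjqCqC   [C -> q]
jvqjqjqqCjqCqC ⇒ jvqjqjqqjjSjqCqC   [C -> j j S]
jvqjqjqqjjSjqCqC ⇒ jvqjqjqqjjqjqCqC   [S -> q]
jvqjqjqqjjqjqCqC ⇒ jvqjqjqqjjqjqqqC   [C -> q]
jvqjqjqqjjqjqqqC ⇒ jvqjqjqqjjqjqqqq   [C -> q]

S⇒jG⇒jGqC⇒jGqCqC⇒jGqCqCqC⇒jvCHqCqCqC⇒jvqHqHqCqCqC⇒jvqjqHqCqCqC⇒jvqjqjqCqCqC⇒jvqjqjqCCjqCqC⇒jvqjqjqqCjqCqC⇒jvqjqjqqjjSjqCqC⇒jvqjqjqqjjqjqCqC⇒jvqjqjqqjjqjqqqC⇒jvqjqjqqjjqjqqqq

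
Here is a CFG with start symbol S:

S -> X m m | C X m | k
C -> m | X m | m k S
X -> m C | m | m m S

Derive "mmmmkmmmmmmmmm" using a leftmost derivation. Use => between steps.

S => Xmm => mCmm => mXmmm => mmmSmmm => mmmCXmmmm => mmmmkSXmmmm => mmmmkXmmXmmmm => mmmmkmCmmXmmmm => mmmmkmmmmXmmmm => mmmmkmmmmmmmmm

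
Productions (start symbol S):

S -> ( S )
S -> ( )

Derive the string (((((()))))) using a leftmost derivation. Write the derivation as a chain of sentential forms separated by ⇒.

S ⇒ (S) ⇒ ((S)) ⇒ (((S))) ⇒ ((((S)))) ⇒ (((((S))))) ⇒ (((((())))))

S ⇒ (S)   [S -> ( S )]
(S) ⇒ ((S))   [S -> ( S )]
((S)) ⇒ (((S)))   [S -> ( S )]
(((S))) ⇒ ((((S))))   [S -> ( S )]
((((S)))) ⇒ (((((S)))))   [S -> ( S )]
(((((S))))) ⇒ (((((())))))   [S -> ( )]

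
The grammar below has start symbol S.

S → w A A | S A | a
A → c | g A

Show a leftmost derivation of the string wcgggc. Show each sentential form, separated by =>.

S => wAA => wcA => wcgA => wcggA => wcgggA => wcgggc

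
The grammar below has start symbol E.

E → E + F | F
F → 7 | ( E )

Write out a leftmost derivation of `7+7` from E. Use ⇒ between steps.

E⇒E+F⇒F+F⇒7+F⇒7+7

E ⇒ E+F   [E → E + F]
E+F ⇒ F+F   [E → F]
F+F ⇒ 7+F   [F → 7]
7+F ⇒ 7+7   [F → 7]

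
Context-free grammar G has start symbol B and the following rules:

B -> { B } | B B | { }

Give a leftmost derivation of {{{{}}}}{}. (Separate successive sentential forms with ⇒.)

B ⇒ BB   [B -> B B]
BB ⇒ {B}B   [B -> { B }]
{B}B ⇒ {{B}}B   [B -> { B }]
{{B}}B ⇒ {{{B}}}B   [B -> { B }]
{{{B}}}B ⇒ {{{{}}}}B   [B -> { }]
{{{{}}}}B ⇒ {{{{}}}}{}   [B -> { }]

B ⇒ BB ⇒ {B}B ⇒ {{B}}B ⇒ {{{B}}}B ⇒ {{{{}}}}B ⇒ {{{{}}}}{}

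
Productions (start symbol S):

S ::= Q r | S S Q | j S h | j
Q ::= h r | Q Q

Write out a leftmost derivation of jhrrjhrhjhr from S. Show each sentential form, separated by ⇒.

S ⇒ SSQ ⇒ jShSQ ⇒ jSSQhSQ ⇒ jQrSQhSQ ⇒ jhrrSQhSQ ⇒ jhrrjQhSQ ⇒ jhrrjhrhSQ ⇒ jhrrjhrhjQ ⇒ jhrrjhrhjhr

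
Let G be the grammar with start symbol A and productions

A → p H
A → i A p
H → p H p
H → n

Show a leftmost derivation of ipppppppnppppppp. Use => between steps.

A => iAp => ipHp => ippHpp => ipppHppp => ippppHpppp => ipppppHppppp => ippppppHpppppp => ipppppppHppppppp => ipppppppnppppppp

A => iAp   [A → i A p]
iAp => ipHp   [A → p H]
ipHp => ippHpp   [H → p H p]
ippHpp => ipppHppp   [H → p H p]
ipppHppp => ippppHpppp   [H → p H p]
ippppHpppp => ipppppHppppp   [H → p H p]
ipppppHppppp => ippppppHpppppp   [H → p H p]
ippppppHpppppp => ipppppppHppppppp   [H → p H p]
ipppppppHppppppp => ipppppppnppppppp   [H → n]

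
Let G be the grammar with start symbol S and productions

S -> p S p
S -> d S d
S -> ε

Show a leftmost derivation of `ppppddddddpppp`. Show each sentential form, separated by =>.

S => pSp => ppSpp => pppSppp => ppppSpppp => ppppdSdpppp => ppppddSddpppp => ppppdddSdddpppp => ppppddddddpppp

S => pSp   [S -> p S p]
pSp => ppSpp   [S -> p S p]
ppSpp => pppSppp   [S -> p S p]
pppSppp => ppppSpppp   [S -> p S p]
ppppSpppp => ppppdSdpppp   [S -> d S d]
ppppdSdpppp => ppppddSddpppp   [S -> d S d]
ppppddSddpppp => ppppdddSdddpppp   [S -> d S d]
ppppdddSdddpppp => ppppddddddpppp   [S -> ε]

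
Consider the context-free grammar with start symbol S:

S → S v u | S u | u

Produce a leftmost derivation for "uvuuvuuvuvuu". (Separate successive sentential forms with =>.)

S => Su => Svuu => Svuvuu => Suvuvuu => Svuuvuvuu => Suvuuvuvuu => Svuuvuuvuvuu => uvuuvuuvuvuu

S => Su   [S → S u]
Su => Svuu   [S → S v u]
Svuu => Svuvuu   [S → S v u]
Svuvuu => Suvuvuu   [S → S u]
Suvuvuu => Svuuvuvuu   [S → S v u]
Svuuvuvuu => Suvuuvuvuu   [S → S u]
Suvuuvuvuu => Svuuvuuvuvuu   [S → S v u]
Svuuvuuvuvuu => uvuuvuuvuvuu   [S → u]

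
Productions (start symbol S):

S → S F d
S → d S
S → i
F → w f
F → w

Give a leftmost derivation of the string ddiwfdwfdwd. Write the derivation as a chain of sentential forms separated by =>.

S => dS => ddS => ddSFd => ddSFdFd => ddSFdFdFd => ddiFdFdFd => ddiwfdFdFd => ddiwfdwfdFd => ddiwfdwfdwd

S => dS   [S → d S]
dS => ddS   [S → d S]
ddS => ddSFd   [S → S F d]
ddSFd => ddSFdFd   [S → S F d]
ddSFdFd => ddSFdFdFd   [S → S F d]
ddSFdFdFd => ddiFdFdFd   [S → i]
ddiFdFdFd => ddiwfdFdFd   [F → w f]
ddiwfdFdFd => ddiwfdwfdFd   [F → w f]
ddiwfdwfdFd => ddiwfdwfdwd   [F → w]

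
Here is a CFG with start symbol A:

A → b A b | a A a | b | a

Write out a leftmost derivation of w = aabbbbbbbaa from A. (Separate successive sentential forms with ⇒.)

A⇒aAa⇒aaAaa⇒aabAbaa⇒aabbAbbaa⇒aabbbAbbbaa⇒aabbbbbbbaa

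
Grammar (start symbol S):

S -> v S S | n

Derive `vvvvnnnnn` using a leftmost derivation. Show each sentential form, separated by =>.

S => vSS => vvSSS => vvvSSSS => vvvvSSSSS => vvvvnSSSS => vvvvnnSSS => vvvvnnnSS => vvvvnnnnS => vvvvnnnnn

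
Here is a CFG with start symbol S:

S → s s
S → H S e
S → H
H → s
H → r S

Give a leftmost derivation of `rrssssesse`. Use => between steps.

S => HSe => rSSe => rHSeSe => rrSSeSe => rrssSeSe => rrsssseSe => rrssssesse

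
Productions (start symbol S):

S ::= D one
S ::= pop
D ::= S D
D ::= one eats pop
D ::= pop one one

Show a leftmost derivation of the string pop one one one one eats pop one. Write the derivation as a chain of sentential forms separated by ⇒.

S ⇒ D one ⇒ S D one ⇒ D one D one ⇒ pop one one one D one ⇒ pop one one one one eats pop one

S ⇒ D one   [S ::= D one]
D one ⇒ S D one   [D ::= S D]
S D one ⇒ D one D one   [S ::= D one]
D one D one ⇒ pop one one one D one   [D ::= pop one one]
pop one one one D one ⇒ pop one one one one eats pop one   [D ::= one eats pop]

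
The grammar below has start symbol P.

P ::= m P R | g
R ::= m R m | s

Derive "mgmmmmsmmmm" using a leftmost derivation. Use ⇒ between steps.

P ⇒ mPR ⇒ mgR ⇒ mgmRm ⇒ mgmmRmm ⇒ mgmmmRmmm ⇒ mgmmmmRmmmm ⇒ mgmmmmsmmmm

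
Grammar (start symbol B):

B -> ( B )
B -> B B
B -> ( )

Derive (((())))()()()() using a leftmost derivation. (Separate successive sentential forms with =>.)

B => BB => BBB => BBBB => BBBBB => (B)BBBB => ((B))BBBB => (((B)))BBBB => (((())))BBBB => (((())))()BBB => (((())))()()BB => (((())))()()()B => (((())))()()()()

B => BB   [B -> B B]
BB => BBB   [B -> B B]
BBB => BBBB   [B -> B B]
BBBB => BBBBB   [B -> B B]
BBBBB => (B)BBBB   [B -> ( B )]
(B)BBBB => ((B))BBBB   [B -> ( B )]
((B))BBBB => (((B)))BBBB   [B -> ( B )]
(((B)))BBBB => (((())))BBBB   [B -> ( )]
(((())))BBBB => (((())))()BBB   [B -> ( )]
(((())))()BBB => (((())))()()BB   [B -> ( )]
(((())))()()BB => (((())))()()()B   [B -> ( )]
(((())))()()()B => (((())))()()()()   [B -> ( )]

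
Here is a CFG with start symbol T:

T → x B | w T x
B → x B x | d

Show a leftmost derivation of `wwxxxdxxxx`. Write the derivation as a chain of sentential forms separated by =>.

T => wTx => wwTxx => wwxBxx => wwxxBxxx => wwxxxBxxxx => wwxxxdxxxx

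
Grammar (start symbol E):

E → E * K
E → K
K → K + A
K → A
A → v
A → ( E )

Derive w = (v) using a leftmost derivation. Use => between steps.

E => K   [E → K]
K => A   [K → A]
A => (E)   [A → ( E )]
(E) => (K)   [E → K]
(K) => (A)   [K → A]
(A) => (v)   [A → v]

E => K => A => (E) => (K) => (A) => (v)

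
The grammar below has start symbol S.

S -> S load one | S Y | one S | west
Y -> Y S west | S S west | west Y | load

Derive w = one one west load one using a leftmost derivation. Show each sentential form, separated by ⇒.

S ⇒ S load one   [S -> S load one]
S load one ⇒ one S load one   [S -> one S]
one S load one ⇒ one one S load one   [S -> one S]
one one S load one ⇒ one one west load one   [S -> west]

S ⇒ S load one ⇒ one S load one ⇒ one one S load one ⇒ one one west load one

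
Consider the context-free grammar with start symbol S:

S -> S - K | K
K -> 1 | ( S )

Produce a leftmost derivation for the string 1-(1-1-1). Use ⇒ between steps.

S ⇒ S-K   [S -> S - K]
S-K ⇒ K-K   [S -> K]
K-K ⇒ 1-K   [K -> 1]
1-K ⇒ 1-(S)   [K -> ( S )]
1-(S) ⇒ 1-(S-K)   [S -> S - K]
1-(S-K) ⇒ 1-(S-K-K)   [S -> S - K]
1-(S-K-K) ⇒ 1-(K-K-K)   [S -> K]
1-(K-K-K) ⇒ 1-(1-K-K)   [K -> 1]
1-(1-K-K) ⇒ 1-(1-1-K)   [K -> 1]
1-(1-1-K) ⇒ 1-(1-1-1)   [K -> 1]

S ⇒ S-K ⇒ K-K ⇒ 1-K ⇒ 1-(S) ⇒ 1-(S-K) ⇒ 1-(S-K-K) ⇒ 1-(K-K-K) ⇒ 1-(1-K-K) ⇒ 1-(1-1-K) ⇒ 1-(1-1-1)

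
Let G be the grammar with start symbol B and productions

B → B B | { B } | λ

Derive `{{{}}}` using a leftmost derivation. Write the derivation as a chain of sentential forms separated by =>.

B => {B} => {{B}} => {{{B}}} => {{{}}}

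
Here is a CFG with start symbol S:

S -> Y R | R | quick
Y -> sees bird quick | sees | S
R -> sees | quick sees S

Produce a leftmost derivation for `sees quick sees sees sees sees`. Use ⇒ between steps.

S ⇒ Y R ⇒ S R ⇒ Y R R ⇒ sees R R ⇒ sees quick sees S R ⇒ sees quick sees Y R R ⇒ sees quick sees sees R R ⇒ sees quick sees sees sees R ⇒ sees quick sees sees sees sees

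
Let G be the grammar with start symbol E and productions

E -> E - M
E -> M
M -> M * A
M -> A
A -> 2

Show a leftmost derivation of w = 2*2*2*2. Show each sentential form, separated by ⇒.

E ⇒ M   [E -> M]
M ⇒ M*A   [M -> M * A]
M*A ⇒ M*A*A   [M -> M * A]
M*A*A ⇒ M*A*A*A   [M -> M * A]
M*A*A*A ⇒ A*A*A*A   [M -> A]
A*A*A*A ⇒ 2*A*A*A   [A -> 2]
2*A*A*A ⇒ 2*2*A*A   [A -> 2]
2*2*A*A ⇒ 2*2*2*A   [A -> 2]
2*2*2*A ⇒ 2*2*2*2   [A -> 2]

E⇒M⇒M*A⇒M*A*A⇒M*A*A*A⇒A*A*A*A⇒2*A*A*A⇒2*2*A*A⇒2*2*2*A⇒2*2*2*2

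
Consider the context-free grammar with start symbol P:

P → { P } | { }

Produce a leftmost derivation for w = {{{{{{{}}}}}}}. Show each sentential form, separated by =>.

P=>{P}=>{{P}}=>{{{P}}}=>{{{{P}}}}=>{{{{{P}}}}}=>{{{{{{P}}}}}}=>{{{{{{{}}}}}}}

P => {P}   [P → { P }]
{P} => {{P}}   [P → { P }]
{{P}} => {{{P}}}   [P → { P }]
{{{P}}} => {{{{P}}}}   [P → { P }]
{{{{P}}}} => {{{{{P}}}}}   [P → { P }]
{{{{{P}}}}} => {{{{{{P}}}}}}   [P → { P }]
{{{{{{P}}}}}} => {{{{{{{}}}}}}}   [P → { }]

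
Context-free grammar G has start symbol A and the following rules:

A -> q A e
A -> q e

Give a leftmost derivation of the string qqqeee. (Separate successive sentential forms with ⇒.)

A⇒qAe⇒qqAee⇒qqqeee

A ⇒ qAe   [A -> q A e]
qAe ⇒ qqAee   [A -> q A e]
qqAee ⇒ qqqeee   [A -> q e]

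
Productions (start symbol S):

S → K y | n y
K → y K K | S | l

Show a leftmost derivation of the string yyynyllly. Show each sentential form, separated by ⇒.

S ⇒ Ky   [S → K y]
Ky ⇒ yKKy   [K → y K K]
yKKy ⇒ yyKKKy   [K → y K K]
yyKKKy ⇒ yyyKKKKy   [K → y K K]
yyyKKKKy ⇒ yyySKKKy   [K → S]
yyySKKKy ⇒ yyynyKKKy   [S → n y]
yyynyKKKy ⇒ yyynylKKy   [K → l]
yyynylKKy ⇒ yyynyllKy   [K → l]
yyynyllKy ⇒ yyynyllly   [K → l]

S⇒Ky⇒yKKy⇒yyKKKy⇒yyyKKKKy⇒yyySKKKy⇒yyynyKKKy⇒yyynylKKy⇒yyynyllKy⇒yyynyllly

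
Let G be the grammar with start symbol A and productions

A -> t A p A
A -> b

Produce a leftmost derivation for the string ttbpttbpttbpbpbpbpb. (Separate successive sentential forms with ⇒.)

A ⇒ tApA ⇒ ttApApA ⇒ ttbpApA ⇒ ttbptApApA ⇒ ttbpttApApApA ⇒ ttbpttbpApApA ⇒ ttbpttbptApApApA ⇒ ttbpttbpttApApApApA ⇒ ttbpttbpttbpApApApA ⇒ ttbpttbpttbpbpApApA ⇒ ttbpttbpttbpbpbpApA ⇒ ttbpttbpttbpbpbpbpA ⇒ ttbpttbpttbpbpbpbpb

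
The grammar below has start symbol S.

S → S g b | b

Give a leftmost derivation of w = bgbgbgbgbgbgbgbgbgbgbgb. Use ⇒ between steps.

S ⇒ Sgb ⇒ Sgbgb ⇒ Sgbgbgb ⇒ Sgbgbgbgb ⇒ Sgbgbgbgbgb ⇒ Sgbgbgbgbgbgb ⇒ Sgbgbgbgbgbgbgb ⇒ Sgbgbgbgbgbgbgbgb ⇒ Sgbgbgbgbgbgbgbgbgb ⇒ Sgbgbgbgbgbgbgbgbgbgb ⇒ Sgbgbgbgbgbgbgbgbgbgbgb ⇒ bgbgbgbgbgbgbgbgbgbgbgb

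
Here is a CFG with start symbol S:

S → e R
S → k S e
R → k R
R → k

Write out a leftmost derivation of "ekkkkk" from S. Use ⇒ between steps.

S⇒eR⇒ekR⇒ekkR⇒ekkkR⇒ekkkkR⇒ekkkkk

S ⇒ eR   [S → e R]
eR ⇒ ekR   [R → k R]
ekR ⇒ ekkR   [R → k R]
ekkR ⇒ ekkkR   [R → k R]
ekkkR ⇒ ekkkkR   [R → k R]
ekkkkR ⇒ ekkkkk   [R → k]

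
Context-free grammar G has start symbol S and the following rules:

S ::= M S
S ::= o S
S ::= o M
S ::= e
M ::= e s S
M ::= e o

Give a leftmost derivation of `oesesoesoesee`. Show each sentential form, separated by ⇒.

S ⇒ oM   [S ::= o M]
oM ⇒ oesS   [M ::= e s S]
oesS ⇒ oesMS   [S ::= M S]
oesMS ⇒ oesesSS   [M ::= e s S]
oesesSS ⇒ oesesoMS   [S ::= o M]
oesesoMS ⇒ oesesoesSS   [M ::= e s S]
oesesoesSS ⇒ oesesoesoMS   [S ::= o M]
oesesoesoMS ⇒ oesesoesoesSS   [M ::= e s S]
oesesoesoesSS ⇒ oesesoesoeseS   [S ::= e]
oesesoesoeseS ⇒ oesesoesoesee   [S ::= e]

S ⇒ oM ⇒ oesS ⇒ oesMS ⇒ oesesSS ⇒ oesesoMS ⇒ oesesoesSS ⇒ oesesoesoMS ⇒ oesesoesoesSS ⇒ oesesoesoeseS ⇒ oesesoesoesee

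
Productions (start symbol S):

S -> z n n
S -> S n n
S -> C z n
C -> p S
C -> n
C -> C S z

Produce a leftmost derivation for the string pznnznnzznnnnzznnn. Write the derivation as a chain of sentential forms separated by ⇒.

S ⇒ Snn   [S -> S n n]
Snn ⇒ Cznnn   [S -> C z n]
Cznnn ⇒ CSzznnn   [C -> C S z]
CSzznnn ⇒ CSzSzznnn   [C -> C S z]
CSzSzznnn ⇒ pSSzSzznnn   [C -> p S]
pSSzSzznnn ⇒ pznnSzSzznnn   [S -> z n n]
pznnSzSzznnn ⇒ pznnznnzSzznnn   [S -> z n n]
pznnznnzSzznnn ⇒ pznnznnzSnnzznnn   [S -> S n n]
pznnznnzSnnzznnn ⇒ pznnznnzznnnnzznnn   [S -> z n n]

S⇒Snn⇒Cznnn⇒CSzznnn⇒CSzSzznnn⇒pSSzSzznnn⇒pznnSzSzznnn⇒pznnznnzSzznnn⇒pznnznnzSnnzznnn⇒pznnznnzznnnnzznnn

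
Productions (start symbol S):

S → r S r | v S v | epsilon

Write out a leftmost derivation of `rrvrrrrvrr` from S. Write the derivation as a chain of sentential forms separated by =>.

S => rSr => rrSrr => rrvSvrr => rrvrSrvrr => rrvrrSrrvrr => rrvrrrrvrr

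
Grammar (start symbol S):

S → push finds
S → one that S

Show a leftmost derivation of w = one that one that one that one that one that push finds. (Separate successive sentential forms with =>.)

S => one that S => one that one that S => one that one that one that S => one that one that one that one that S => one that one that one that one that one that S => one that one that one that one that one that push finds

S => one that S   [S → one that S]
one that S => one that one that S   [S → one that S]
one that one that S => one that one that one that S   [S → one that S]
one that one that one that S => one that one that one that one that S   [S → one that S]
one that one that one that one that S => one that one that one that one that one that S   [S → one that S]
one that one that one that one that one that S => one that one that one that one that one that push finds   [S → push finds]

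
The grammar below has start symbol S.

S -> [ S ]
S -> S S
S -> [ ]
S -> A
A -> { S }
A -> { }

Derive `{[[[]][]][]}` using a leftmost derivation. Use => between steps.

S => A   [S -> A]
A => {S}   [A -> { S }]
{S} => {SS}   [S -> S S]
{SS} => {[S]S}   [S -> [ S ]]
{[S]S} => {[SS]S}   [S -> S S]
{[SS]S} => {[[S]S]S}   [S -> [ S ]]
{[[S]S]S} => {[[[]]S]S}   [S -> [ ]]
{[[[]]S]S} => {[[[]][]]S}   [S -> [ ]]
{[[[]][]]S} => {[[[]][]][]}   [S -> [ ]]

S=>A=>{S}=>{SS}=>{[S]S}=>{[SS]S}=>{[[S]S]S}=>{[[[]]S]S}=>{[[[]][]]S}=>{[[[]][]][]}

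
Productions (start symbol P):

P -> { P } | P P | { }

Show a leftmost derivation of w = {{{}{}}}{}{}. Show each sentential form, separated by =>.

P => PP   [P -> P P]
PP => PPP   [P -> P P]
PPP => {P}PP   [P -> { P }]
{P}PP => {{P}}PP   [P -> { P }]
{{P}}PP => {{PP}}PP   [P -> P P]
{{PP}}PP => {{{}P}}PP   [P -> { }]
{{{}P}}PP => {{{}{}}}PP   [P -> { }]
{{{}{}}}PP => {{{}{}}}{}P   [P -> { }]
{{{}{}}}{}P => {{{}{}}}{}{}   [P -> { }]

P => PP => PPP => {P}PP => {{P}}PP => {{PP}}PP => {{{}P}}PP => {{{}{}}}PP => {{{}{}}}{}P => {{{}{}}}{}{}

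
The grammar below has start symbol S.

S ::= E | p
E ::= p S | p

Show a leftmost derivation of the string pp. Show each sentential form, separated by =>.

S => E   [S ::= E]
E => pS   [E ::= p S]
pS => pE   [S ::= E]
pE => pp   [E ::= p]

S => E => pS => pE => pp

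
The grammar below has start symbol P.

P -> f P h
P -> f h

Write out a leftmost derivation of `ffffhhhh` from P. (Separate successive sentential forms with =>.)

P => fPh => ffPhh => fffPhhh => ffffhhhh

P => fPh   [P -> f P h]
fPh => ffPhh   [P -> f P h]
ffPhh => fffPhhh   [P -> f P h]
fffPhhh => ffffhhhh   [P -> f h]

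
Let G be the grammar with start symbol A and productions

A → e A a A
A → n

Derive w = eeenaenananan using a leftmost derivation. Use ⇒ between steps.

A ⇒ eAaA ⇒ eeAaAaA ⇒ eeeAaAaAaA ⇒ eeenaAaAaA ⇒ eeenaeAaAaAaA ⇒ eeenaenaAaAaA ⇒ eeenaenanaAaA ⇒ eeenaenananaA ⇒ eeenaenananan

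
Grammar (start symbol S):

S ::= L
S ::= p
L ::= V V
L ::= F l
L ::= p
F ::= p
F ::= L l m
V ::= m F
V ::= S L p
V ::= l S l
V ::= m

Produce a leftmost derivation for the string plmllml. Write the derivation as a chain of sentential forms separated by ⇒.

S⇒L⇒Fl⇒Llml⇒Fllml⇒Llmllml⇒plmllml

S ⇒ L   [S ::= L]
L ⇒ Fl   [L ::= F l]
Fl ⇒ Llml   [F ::= L l m]
Llml ⇒ Fllml   [L ::= F l]
Fllml ⇒ Llmllml   [F ::= L l m]
Llmllml ⇒ plmllml   [L ::= p]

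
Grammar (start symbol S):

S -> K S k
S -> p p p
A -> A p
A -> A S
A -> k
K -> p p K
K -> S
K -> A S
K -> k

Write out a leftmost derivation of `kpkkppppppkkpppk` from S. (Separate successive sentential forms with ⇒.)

S ⇒ KSk ⇒ ASSk ⇒ ApSSk ⇒ kpSSk ⇒ kpKSkSk ⇒ kpkSkSk ⇒ kpkKSkkSk ⇒ kpkASSkkSk ⇒ kpkkSSkkSk ⇒ kpkkpppSkkSk ⇒ kpkkppppppkkSk ⇒ kpkkppppppkkpppk

S ⇒ KSk   [S -> K S k]
KSk ⇒ ASSk   [K -> A S]
ASSk ⇒ ApSSk   [A -> A p]
ApSSk ⇒ kpSSk   [A -> k]
kpSSk ⇒ kpKSkSk   [S -> K S k]
kpKSkSk ⇒ kpkSkSk   [K -> k]
kpkSkSk ⇒ kpkKSkkSk   [S -> K S k]
kpkKSkkSk ⇒ kpkASSkkSk   [K -> A S]
kpkASSkkSk ⇒ kpkkSSkkSk   [A -> k]
kpkkSSkkSk ⇒ kpkkpppSkkSk   [S -> p p p]
kpkkpppSkkSk ⇒ kpkkppppppkkSk   [S -> p p p]
kpkkppppppkkSk ⇒ kpkkppppppkkpppk   [S -> p p p]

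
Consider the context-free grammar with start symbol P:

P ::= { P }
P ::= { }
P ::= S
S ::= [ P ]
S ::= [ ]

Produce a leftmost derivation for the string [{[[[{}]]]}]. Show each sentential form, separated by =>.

P => S => [P] => [{P}] => [{S}] => [{[P]}] => [{[S]}] => [{[[P]]}] => [{[[S]]}] => [{[[[P]]]}] => [{[[[{}]]]}]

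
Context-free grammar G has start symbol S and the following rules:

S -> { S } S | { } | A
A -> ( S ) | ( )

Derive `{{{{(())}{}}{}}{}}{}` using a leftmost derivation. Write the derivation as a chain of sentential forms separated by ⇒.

S⇒{S}S⇒{{S}S}S⇒{{{S}S}S}S⇒{{{{S}S}S}S}S⇒{{{{A}S}S}S}S⇒{{{{(S)}S}S}S}S⇒{{{{(A)}S}S}S}S⇒{{{{(())}S}S}S}S⇒{{{{(())}{}}S}S}S⇒{{{{(())}{}}{}}S}S⇒{{{{(())}{}}{}}{}}S⇒{{{{(())}{}}{}}{}}{}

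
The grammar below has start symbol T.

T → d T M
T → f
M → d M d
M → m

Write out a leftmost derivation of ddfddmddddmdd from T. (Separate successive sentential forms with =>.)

T=>dTM=>ddTMM=>ddfMM=>ddfdMdM=>ddfddMddM=>ddfddmddM=>ddfddmdddMd=>ddfddmddddMdd=>ddfddmddddmdd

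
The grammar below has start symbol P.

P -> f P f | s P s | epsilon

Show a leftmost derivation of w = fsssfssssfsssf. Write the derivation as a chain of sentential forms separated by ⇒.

P ⇒ fPf ⇒ fsPsf ⇒ fssPssf ⇒ fsssPsssf ⇒ fsssfPfsssf ⇒ fsssfsPsfsssf ⇒ fsssfssPssfsssf ⇒ fsssfssssfsssf

P ⇒ fPf   [P -> f P f]
fPf ⇒ fsPsf   [P -> s P s]
fsPsf ⇒ fssPssf   [P -> s P s]
fssPssf ⇒ fsssPsssf   [P -> s P s]
fsssPsssf ⇒ fsssfPfsssf   [P -> f P f]
fsssfPfsssf ⇒ fsssfsPsfsssf   [P -> s P s]
fsssfsPsfsssf ⇒ fsssfssPssfsssf   [P -> s P s]
fsssfssPssfsssf ⇒ fsssfssssfsssf   [P -> epsilon]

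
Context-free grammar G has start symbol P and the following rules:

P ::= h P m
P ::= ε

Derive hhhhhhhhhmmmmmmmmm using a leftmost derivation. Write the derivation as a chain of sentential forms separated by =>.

P => hPm   [P ::= h P m]
hPm => hhPmm   [P ::= h P m]
hhPmm => hhhPmmm   [P ::= h P m]
hhhPmmm => hhhhPmmmm   [P ::= h P m]
hhhhPmmmm => hhhhhPmmmmm   [P ::= h P m]
hhhhhPmmmmm => hhhhhhPmmmmmm   [P ::= h P m]
hhhhhhPmmmmmm => hhhhhhhPmmmmmmm   [P ::= h P m]
hhhhhhhPmmmmmmm => hhhhhhhhPmmmmmmmm   [P ::= h P m]
hhhhhhhhPmmmmmmmm => hhhhhhhhhPmmmmmmmmm   [P ::= h P m]
hhhhhhhhhPmmmmmmmmm => hhhhhhhhhmmmmmmmmm   [P ::= ε]

P => hPm => hhPmm => hhhPmmm => hhhhPmmmm => hhhhhPmmmmm => hhhhhhPmmmmmm => hhhhhhhPmmmmmmm => hhhhhhhhPmmmmmmmm => hhhhhhhhhPmmmmmmmmm => hhhhhhhhhmmmmmmmmm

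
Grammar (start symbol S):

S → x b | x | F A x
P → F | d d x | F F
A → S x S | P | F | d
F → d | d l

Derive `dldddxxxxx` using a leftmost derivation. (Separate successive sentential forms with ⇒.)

S ⇒ FAx ⇒ dlAx ⇒ dlSxSx ⇒ dlFAxxSx ⇒ dldAxxSx ⇒ dldPxxSx ⇒ dldddxxxSx ⇒ dldddxxxxx

S ⇒ FAx   [S → F A x]
FAx ⇒ dlAx   [F → d l]
dlAx ⇒ dlSxSx   [A → S x S]
dlSxSx ⇒ dlFAxxSx   [S → F A x]
dlFAxxSx ⇒ dldAxxSx   [F → d]
dldAxxSx ⇒ dldPxxSx   [A → P]
dldPxxSx ⇒ dldddxxxSx   [P → d d x]
dldddxxxSx ⇒ dldddxxxxx   [S → x]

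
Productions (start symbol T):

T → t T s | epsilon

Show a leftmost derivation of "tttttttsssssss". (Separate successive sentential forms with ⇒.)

T ⇒ tTs ⇒ ttTss ⇒ tttTsss ⇒ ttttTssss ⇒ tttttTsssss ⇒ ttttttTssssss ⇒ tttttttTsssssss ⇒ tttttttsssssss

T ⇒ tTs   [T → t T s]
tTs ⇒ ttTss   [T → t T s]
ttTss ⇒ tttTsss   [T → t T s]
tttTsss ⇒ ttttTssss   [T → t T s]
ttttTssss ⇒ tttttTsssss   [T → t T s]
tttttTsssss ⇒ ttttttTssssss   [T → t T s]
ttttttTssssss ⇒ tttttttTsssssss   [T → t T s]
tttttttTsssssss ⇒ tttttttsssssss   [T → epsilon]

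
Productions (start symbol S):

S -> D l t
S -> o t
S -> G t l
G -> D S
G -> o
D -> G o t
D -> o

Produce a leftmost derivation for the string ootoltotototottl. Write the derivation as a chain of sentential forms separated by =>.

S => Gtl   [S -> G t l]
Gtl => DStl   [G -> D S]
DStl => GotStl   [D -> G o t]
GotStl => DSotStl   [G -> D S]
DSotStl => GotSotStl   [D -> G o t]
GotSotStl => DSotSotStl   [G -> D S]
DSotSotStl => GotSotSotStl   [D -> G o t]
GotSotSotStl => ootSotSotStl   [G -> o]
ootSotSotStl => ootDltotSotStl   [S -> D l t]
ootDltotSotStl => ootoltotSotStl   [D -> o]
ootoltotSotStl => ootoltotototStl   [S -> o t]
ootoltotototStl => ootoltotototottl   [S -> o t]

S=>Gtl=>DStl=>GotStl=>DSotStl=>GotSotStl=>DSotSotStl=>GotSotSotStl=>ootSotSotStl=>ootDltotSotStl=>ootoltotSotStl=>ootoltotototStl=>ootoltotototottl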